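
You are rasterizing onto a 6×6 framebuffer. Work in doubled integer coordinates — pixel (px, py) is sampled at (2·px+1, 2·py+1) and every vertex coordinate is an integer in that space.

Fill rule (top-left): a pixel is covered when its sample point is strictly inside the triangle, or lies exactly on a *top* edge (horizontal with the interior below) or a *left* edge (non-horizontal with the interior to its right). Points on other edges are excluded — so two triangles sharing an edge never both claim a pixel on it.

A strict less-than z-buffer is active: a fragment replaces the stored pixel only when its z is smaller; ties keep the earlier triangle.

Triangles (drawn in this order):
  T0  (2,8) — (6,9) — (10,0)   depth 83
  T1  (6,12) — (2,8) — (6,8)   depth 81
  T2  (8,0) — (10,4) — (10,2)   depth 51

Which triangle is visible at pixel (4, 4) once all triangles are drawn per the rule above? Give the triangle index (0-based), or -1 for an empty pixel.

T0:
  2·area = 40  (B↔C swapped to make it positive)
  edge (2, 8)→(10, 0): d=(8,-8) top-left  bias=+0
  edge (10, 0)→(6, 9): d=(-4,9) right/bottom  bias=-1
  edge (6, 9)→(2, 8): d=(-4,-1) top-left  bias=+0
    (4,0)@(9, 1): e=[0,5,35] → █  [on edge]
    (5,0)@(11, 1): e=[16,-13,37] → ·
    (3,1)@(7, 3): e=[0,15,25] → █  [on edge]
    (4,1)@(9, 3): e=[16,-3,27] → ·
    (2,2)@(5, 5): e=[0,25,15] → █  [on edge]
    (4,2)@(9, 5): e=[32,-11,19] → ·
    (1,3)@(3, 7): e=[0,35,5] → █  [on edge]
    (3,3)@(7, 7): e=[32,-1,9] → ·
    (0,4)@(1, 9): e=[0,45,-5] → ·  [on edge]
    (1,4)@(3, 9): e=[16,27,-3] → ·
    (2,4)@(5, 9): e=[32,9,-1] → ·
  covered (6 px):
    · · · · █ ·
    · · · █ · ·
    · · █ █ · ·
    · █ █ · · ·
    · · · · · ·
    · · · · · ·
T1:
  2·area = 16
  edge (6, 12)→(2, 8): d=(-4,-4) top-left  bias=+0
  edge (2, 8)→(6, 8): d=(4,0) top-left  bias=+0
  edge (6, 8)→(6, 12): d=(0,4) right/bottom  bias=-1
    (0,3)@(1, 7): e=[0,-4,20] → ·  [on edge]
    (1,4)@(3, 9): e=[0,4,12] → █  [on edge]
    (2,4)@(5, 9): e=[8,4,4] → █
    (3,4)@(7, 9): e=[16,4,-4] → ·
    (1,5)@(3, 11): e=[-8,12,12] → ·
    (2,5)@(5, 11): e=[0,12,4] → █  [on edge]
    (3,5)@(7, 11): e=[8,12,-4] → ·
  covered (3 px):
    · · · · · ·
    · · · · · ·
    · · · · · ·
    · · · · · ·
    · █ █ · · ·
    · · █ · · ·
T2:
  2·area = 4  (B↔C swapped to make it positive)
  edge (8, 0)→(10, 2): d=(2,2) right/bottom  bias=-1
  edge (10, 2)→(10, 4): d=(0,2) right/bottom  bias=-1
  edge (10, 4)→(8, 0): d=(-2,-4) top-left  bias=+0
    (4,0)@(9, 1): e=[0,2,2] → ·  [on edge]
    (5,1)@(11, 3): e=[0,-2,6] → ·  [on edge]
  covered (0 px):
    · · · · · ·
    · · · · · ·
    · · · · · ·
    · · · · · ·
    · · · · · ·
    · · · · · ·

Z-buffer (winner per pixel, '.' = empty):
  . . . . 0 .
  . . . 0 . .
  . . 0 0 . .
  . 0 0 . . .
  . 1 1 . . .
  . . 1 . . .

Answer: -1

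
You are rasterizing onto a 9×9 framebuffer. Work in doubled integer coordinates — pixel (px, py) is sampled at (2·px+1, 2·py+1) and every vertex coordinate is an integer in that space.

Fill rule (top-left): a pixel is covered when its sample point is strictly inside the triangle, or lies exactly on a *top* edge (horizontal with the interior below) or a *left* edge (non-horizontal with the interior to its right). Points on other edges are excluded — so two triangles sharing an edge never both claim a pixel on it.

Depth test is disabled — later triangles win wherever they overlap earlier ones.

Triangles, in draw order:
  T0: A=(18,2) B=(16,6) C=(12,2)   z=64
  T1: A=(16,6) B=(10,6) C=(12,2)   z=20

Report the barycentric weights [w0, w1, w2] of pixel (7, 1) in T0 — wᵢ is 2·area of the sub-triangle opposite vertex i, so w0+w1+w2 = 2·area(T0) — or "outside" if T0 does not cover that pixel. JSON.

T0:
  2·area = 24
  edge (18, 2)→(16, 6): d=(-2,4) right/bottom  bias=-1
  edge (16, 6)→(12, 2): d=(-4,-4) top-left  bias=+0
  edge (12, 2)→(18, 2): d=(6,0) top-left  bias=+0
    (5,0)@(11, 1): e=[30,0,-6] → .  [on edge]
    (6,1)@(13, 3): e=[18,0,6] → X  [on edge]
    (7,1)@(15, 3): e=[10,8,6] → X
    (8,1)@(17, 3): e=[2,16,6] → X
    (6,2)@(13, 5): e=[14,-8,18] → .
    (7,2)@(15, 5): e=[6,0,18] → X  [on edge]
    (8,2)@(17, 5): e=[-2,8,18] → .
    (7,3)@(15, 7): e=[2,-8,30] → .
    (8,3)@(17, 7): e=[-6,0,30] → .  [on edge]
  covered (4 px):
    . . . . . . . . .
    . . . . . . X X X
    . . . . . . . X .
    . . . . . . . . .
    . . . . . . . . .
    . . . . . . . . .
    . . . . . . . . .
    . . . . . . . . .
    . . . . . . . . .
T1:
  2·area = 24
  edge (16, 6)→(10, 6): d=(-6,0) right/bottom  bias=-1
  edge (10, 6)→(12, 2): d=(2,-4) top-left  bias=+0
  edge (12, 2)→(16, 6): d=(4,4) right/bottom  bias=-1
    (5,0)@(11, 1): e=[30,-6,0] → .  [on edge]
    (6,1)@(13, 3): e=[18,6,0] → .  [on edge]
    (5,2)@(11, 5): e=[6,2,16] → X
    (6,2)@(13, 5): e=[6,10,8] → X
    (7,2)@(15, 5): e=[6,18,0] → .  [on edge]
    (5,3)@(11, 7): e=[-6,6,24] → .
    (6,3)@(13, 7): e=[-6,14,16] → .
    (8,3)@(17, 7): e=[-6,30,0] → .  [on edge]
  covered (2 px):
    . . . . . . . . .
    . . . . . . . . .
    . . . . . X X . .
    . . . . . . . . .
    . . . . . . . . .
    . . . . . . . . .
    . . . . . . . . .
    . . . . . . . . .
    . . . . . . . . .

Final: [8,6,10]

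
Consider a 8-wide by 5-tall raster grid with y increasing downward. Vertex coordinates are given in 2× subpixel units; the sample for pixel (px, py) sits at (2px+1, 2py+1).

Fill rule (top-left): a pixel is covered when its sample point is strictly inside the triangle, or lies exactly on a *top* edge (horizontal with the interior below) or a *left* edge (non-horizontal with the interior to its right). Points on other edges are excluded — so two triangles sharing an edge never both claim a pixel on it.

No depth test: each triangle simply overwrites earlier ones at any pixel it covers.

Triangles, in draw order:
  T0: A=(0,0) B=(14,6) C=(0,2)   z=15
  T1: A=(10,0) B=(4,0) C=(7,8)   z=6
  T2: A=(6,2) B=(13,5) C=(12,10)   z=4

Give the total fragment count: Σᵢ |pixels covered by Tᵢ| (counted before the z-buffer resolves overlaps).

T0:
  2·area = 28
  edge (0, 0)→(14, 6): d=(14,6) right/bottom  bias=-1
  edge (14, 6)→(0, 2): d=(-14,-4) top-left  bias=+0
  edge (0, 2)→(0, 0): d=(0,-2) top-left  bias=+0
    (0,0)@(1, 1): e=[8,18,2] → █
    (1,0)@(3, 1): e=[-4,26,6] → ·
    (0,1)@(1, 3): e=[36,-10,2] → ·
    (2,1)@(5, 3): e=[12,6,10] → █
    (3,1)@(7, 3): e=[0,14,14] → ·  [on edge]
    (2,2)@(5, 5): e=[40,-22,10] → ·
    (5,2)@(11, 5): e=[4,2,22] → █
    (6,2)@(13, 5): e=[-8,10,26] → ·
    (5,3)@(11, 7): e=[32,-26,22] → ·
  covered (3 px):
    █ · · · · · · ·
    · · █ · · · · ·
    · · · · · █ · ·
    · · · · · · · ·
    · · · · · · · ·
T1:
  2·area = 48  (B↔C swapped to make it positive)
  edge (10, 0)→(7, 8): d=(-3,8) right/bottom  bias=-1
  edge (7, 8)→(4, 0): d=(-3,-8) top-left  bias=+0
  edge (4, 0)→(10, 0): d=(6,0) top-left  bias=+0
    (2,0)@(5, 1): e=[37,5,6] → █
    (3,0)@(7, 1): e=[21,21,6] → █
    (4,0)@(9, 1): e=[5,37,6] → █
    (5,0)@(11, 1): e=[-11,53,6] → ·
    (2,1)@(5, 3): e=[31,-1,18] → ·
    (3,1)@(7, 3): e=[15,15,18] → █
    (4,1)@(9, 3): e=[-1,31,18] → ·
    (3,2)@(7, 5): e=[9,9,30] → █
    (4,2)@(9, 5): e=[-7,25,30] → ·
    (3,3)@(7, 7): e=[3,3,42] → █
    (4,3)@(9, 7): e=[-13,19,42] → ·
    (3,4)@(7, 9): e=[-3,-3,54] → ·
  covered (6 px):
    · · █ █ █ · · ·
    · · · █ · · · ·
    · · · █ · · · ·
    · · · █ · · · ·
    · · · · · · · ·
T2:
  2·area = 38
  edge (6, 2)→(13, 5): d=(7,3) right/bottom  bias=-1
  edge (13, 5)→(12, 10): d=(-1,5) right/bottom  bias=-1
  edge (12, 10)→(6, 2): d=(-6,-8) top-left  bias=+0
    (3,1)@(7, 3): e=[4,32,2] → █
    (4,1)@(9, 3): e=[-2,22,18] → ·
    (3,2)@(7, 5): e=[18,30,-10] → ·
    (4,2)@(9, 5): e=[12,20,6] → █
    (5,2)@(11, 5): e=[6,10,22] → █
    (6,2)@(13, 5): e=[0,0,38] → ·  [on edge]
    (4,3)@(9, 7): e=[26,18,-6] → ·
    (5,3)@(11, 7): e=[20,8,10] → █
    (6,3)@(13, 7): e=[14,-2,26] → ·
    (5,4)@(11, 9): e=[34,6,-2] → ·
  covered (4 px):
    · · · · · · · ·
    · · · █ · · · ·
    · · · · █ █ · ·
    · · · · · █ · ·
    · · · · · · · ·

Answer: 13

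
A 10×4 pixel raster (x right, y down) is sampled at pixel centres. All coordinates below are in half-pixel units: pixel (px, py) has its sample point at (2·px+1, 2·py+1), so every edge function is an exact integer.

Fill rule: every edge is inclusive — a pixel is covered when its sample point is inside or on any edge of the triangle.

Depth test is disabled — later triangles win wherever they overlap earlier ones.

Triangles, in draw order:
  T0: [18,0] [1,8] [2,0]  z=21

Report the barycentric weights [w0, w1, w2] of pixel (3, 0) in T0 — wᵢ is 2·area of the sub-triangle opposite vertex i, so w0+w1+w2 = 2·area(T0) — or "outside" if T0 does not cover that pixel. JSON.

T0:
  2·area = 128
  edge (18, 0)→(1, 8): d=(-17,8) inclusive
  edge (1, 8)→(2, 0): d=(1,-8) inclusive
  edge (2, 0)→(18, 0): d=(16,0) inclusive
    (1,0)@(3, 1): e=[103,9,16] → █
    (2,0)@(5, 1): e=[87,25,16] → █
    (3,0)@(7, 1): e=[71,41,16] → █
    (4,0)@(9, 1): e=[55,57,16] → █
    (5,0)@(11, 1): e=[39,73,16] → █
    (6,0)@(13, 1): e=[23,89,16] → █
    (7,0)@(15, 1): e=[7,105,16] → █
    (8,0)@(17, 1): e=[-9,121,16] → ·
    (1,1)@(3, 3): e=[69,11,48] → █
    (6,1)@(13, 3): e=[-11,91,48] → ·
    (7,1)@(15, 3): e=[-27,107,48] → ·
    (1,2)@(3, 5): e=[35,13,80] → █
  covered (16 px):
    · █ █ █ █ █ █ █ · ·
    · █ █ █ █ █ · · · ·
    · █ █ █ · · · · · ·
    · █ · · · · · · · ·

Answer: [41,16,71]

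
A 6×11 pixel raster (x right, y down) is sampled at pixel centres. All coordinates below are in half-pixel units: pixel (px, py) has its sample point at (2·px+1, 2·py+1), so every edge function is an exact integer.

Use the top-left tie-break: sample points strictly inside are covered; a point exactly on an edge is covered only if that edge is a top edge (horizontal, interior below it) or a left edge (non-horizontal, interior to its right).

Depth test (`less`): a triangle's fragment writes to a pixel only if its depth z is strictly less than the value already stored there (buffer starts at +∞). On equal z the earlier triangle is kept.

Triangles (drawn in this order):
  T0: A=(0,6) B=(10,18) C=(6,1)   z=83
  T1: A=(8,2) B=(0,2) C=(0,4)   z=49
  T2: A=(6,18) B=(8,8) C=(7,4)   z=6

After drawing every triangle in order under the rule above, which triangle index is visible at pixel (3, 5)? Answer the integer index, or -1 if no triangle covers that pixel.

T0:
  2·area = 122  (B↔C swapped to make it positive)
  edge (0, 6)→(6, 1): d=(6,-5) top-left  bias=+0
  edge (6, 1)→(10, 18): d=(4,17) right/bottom  bias=-1
  edge (10, 18)→(0, 6): d=(-10,-12) top-left  bias=+0
    (2,1)@(5, 3): e=[7,25,90] → █
    (3,1)@(7, 3): e=[17,-9,114] → ·
    (1,2)@(3, 5): e=[9,67,46] → █
    (3,2)@(7, 5): e=[29,-1,94] → ·
    (0,3)@(1, 7): e=[11,109,2] → █
    (3,3)@(7, 7): e=[41,7,74] → █
    (4,3)@(9, 7): e=[51,-27,98] → ·
    (0,4)@(1, 9): e=[23,117,-18] → ·
    (1,4)@(3, 9): e=[33,83,6] → █
    (4,4)@(9, 9): e=[63,-19,78] → ·
    (1,5)@(3, 11): e=[45,91,-14] → ·
    (2,5)@(5, 11): e=[55,57,10] → █
  covered (14 px):
    · · · · · ·
    · · █ · · ·
    · █ █ · · ·
    █ █ █ █ · ·
    · █ █ █ · ·
    · · █ █ · ·
    · · · █ · ·
    · · · · █ ·
    · · · · · ·
    · · · · · ·
    · · · · · ·
T1:
  2·area = 16  (B↔C swapped to make it positive)
  edge (8, 2)→(0, 4): d=(-8,2) right/bottom  bias=-1
  edge (0, 4)→(0, 2): d=(0,-2) top-left  bias=+0
  edge (0, 2)→(8, 2): d=(8,0) top-left  bias=+0
    (0,1)@(1, 3): e=[6,2,8] → █
    (1,1)@(3, 3): e=[2,6,8] → █
    (2,1)@(5, 3): e=[-2,10,8] → ·
    (0,2)@(1, 5): e=[-10,2,24] → ·
    (1,2)@(3, 5): e=[-14,6,24] → ·
  covered (2 px):
    · · · · · ·
    █ █ · · · ·
    · · · · · ·
    · · · · · ·
    · · · · · ·
    · · · · · ·
    · · · · · ·
    · · · · · ·
    · · · · · ·
    · · · · · ·
    · · · · · ·
T2:
  2·area = 18  (B↔C swapped to make it positive)
  edge (6, 18)→(7, 4): d=(1,-14) top-left  bias=+0
  edge (7, 4)→(8, 8): d=(1,4) right/bottom  bias=-1
  edge (8, 8)→(6, 18): d=(-2,10) right/bottom  bias=-1
    (4,1)@(9, 3): e=[27,-9,0] → ·  [on edge]
    (3,2)@(7, 5): e=[1,1,16] → █
    (4,2)@(9, 5): e=[29,-7,-4] → ·
    (3,3)@(7, 7): e=[3,3,12] → █
    (4,3)@(9, 7): e=[31,-5,-8] → ·
    (3,4)@(7, 9): e=[5,5,8] → █
    (4,4)@(9, 9): e=[33,-3,-12] → ·
    (3,5)@(7, 11): e=[7,7,4] → █
    (4,5)@(9, 11): e=[35,-1,-16] → ·
    (3,6)@(7, 13): e=[9,9,0] → ·  [on edge]
  covered (4 px):
    · · · · · ·
    · · · · · ·
    · · · █ · ·
    · · · █ · ·
    · · · █ · ·
    · · · █ · ·
    · · · · · ·
    · · · · · ·
    · · · · · ·
    · · · · · ·
    · · · · · ·

Z-buffer (winner per pixel, '.' = empty):
  . . . . . .
  1 1 0 . . .
  . 0 0 2 . .
  0 0 0 2 . .
  . 0 0 2 . .
  . . 0 2 . .
  . . . 0 . .
  . . . . 0 .
  . . . . . .
  . . . . . .
  . . . . . .

Result: 2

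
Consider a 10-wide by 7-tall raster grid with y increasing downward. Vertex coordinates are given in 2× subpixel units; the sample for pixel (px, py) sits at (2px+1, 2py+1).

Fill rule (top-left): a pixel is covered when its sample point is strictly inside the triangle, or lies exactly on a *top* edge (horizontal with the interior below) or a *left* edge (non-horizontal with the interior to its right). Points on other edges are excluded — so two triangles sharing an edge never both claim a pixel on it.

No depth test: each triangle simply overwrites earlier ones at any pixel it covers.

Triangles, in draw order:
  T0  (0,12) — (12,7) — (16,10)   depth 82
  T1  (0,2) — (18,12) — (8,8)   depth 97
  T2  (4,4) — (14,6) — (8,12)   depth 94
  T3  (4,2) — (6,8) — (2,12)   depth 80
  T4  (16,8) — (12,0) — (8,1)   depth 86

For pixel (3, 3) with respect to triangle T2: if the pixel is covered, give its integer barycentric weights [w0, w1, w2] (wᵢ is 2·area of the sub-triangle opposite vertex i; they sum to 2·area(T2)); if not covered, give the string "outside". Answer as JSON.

T0:
  2·area = 56
  edge (0, 12)→(12, 7): d=(12,-5) top-left  bias=+0
  edge (12, 7)→(16, 10): d=(4,3) right/bottom  bias=-1
  edge (16, 10)→(0, 12): d=(-16,2) right/bottom  bias=-1
    (4,4)@(9, 9): e=[9,17,30] → X
    (5,4)@(11, 9): e=[19,11,26] → X
    (6,4)@(13, 9): e=[29,5,22] → X
    (7,4)@(15, 9): e=[39,-1,18] → .
    (1,5)@(3, 11): e=[3,43,10] → X
    (2,5)@(5, 11): e=[13,37,6] → X
    (3,5)@(7, 11): e=[23,31,2] → X
    (4,5)@(9, 11): e=[33,25,-2] → .
    (5,5)@(11, 11): e=[43,19,-6] → .
    (6,5)@(13, 11): e=[53,13,-10] → .
    (1,6)@(3, 13): e=[27,51,-22] → .
    (2,6)@(5, 13): e=[37,45,-26] → .
  covered (6 px):
    . . . . . . . . . .
    . . . . . . . . . .
    . . . . . . . . . .
    . . . . . . . . . .
    . . . . X X X . . .
    . X X X . . . . . .
    . . . . . . . . . .
T1:
  2·area = 28
  edge (0, 2)→(18, 12): d=(18,10) right/bottom  bias=-1
  edge (18, 12)→(8, 8): d=(-10,-4) top-left  bias=+0
  edge (8, 8)→(0, 2): d=(-8,-6) top-left  bias=+0
    (2,2)@(5, 5): e=[4,18,6] → X
    (3,2)@(7, 5): e=[-16,26,18] → .
    (2,3)@(5, 7): e=[40,-2,-10] → .
    (3,3)@(7, 7): e=[20,6,2] → X
    (4,3)@(9, 7): e=[0,14,14] → .  [on edge]
    (3,4)@(7, 9): e=[56,-14,-14] → .
    (5,4)@(11, 9): e=[16,2,10] → X
    (6,4)@(13, 9): e=[-4,10,22] → .
    (5,5)@(11, 11): e=[52,-18,-6] → .
  covered (3 px):
    . . . . . . . . . .
    . . . . . . . . . .
    . . X . . . . . . .
    . . . X . . . . . .
    . . . . . X . . . .
    . . . . . . . . . .
    . . . . . . . . . .
T2:
  2·area = 72
  edge (4, 4)→(14, 6): d=(10,2) right/bottom  bias=-1
  edge (14, 6)→(8, 12): d=(-6,6) right/bottom  bias=-1
  edge (8, 12)→(4, 4): d=(-4,-8) top-left  bias=+0
    (9,0)@(19, 1): e=[-60,0,132] → .  [on edge]
    (8,1)@(17, 3): e=[-36,0,108] → .  [on edge]
    (2,2)@(5, 5): e=[8,60,4] → X
    (3,2)@(7, 5): e=[4,48,20] → X
    (4,2)@(9, 5): e=[0,36,36] → .  [on edge]
    (7,2)@(15, 5): e=[-12,0,84] → .  [on edge]
    (2,3)@(5, 7): e=[28,48,-4] → .
    (3,3)@(7, 7): e=[24,36,12] → X
    (4,3)@(9, 7): e=[20,24,28] → X
    (5,3)@(11, 7): e=[16,12,44] → X
    (6,3)@(13, 7): e=[12,0,60] → .  [on edge]
    (9,3)@(19, 7): e=[0,-36,108] → .  [on edge]
    (5,4)@(11, 9): e=[36,0,36] → .  [on edge]
    (4,5)@(9, 11): e=[60,0,12] → .  [on edge]
    (3,6)@(7, 13): e=[84,0,-12] → .  [on edge]
  covered (7 px):
    . . . . . . . . . .
    . . . . . . . . . .
    . . X X . . . . . .
    . . . X X X . . . .
    . . . X X . . . . .
    . . . . . . . . . .
    . . . . . . . . . .
T3:
  2·area = 32
  edge (4, 2)→(6, 8): d=(2,6) right/bottom  bias=-1
  edge (6, 8)→(2, 12): d=(-4,4) right/bottom  bias=-1
  edge (2, 12)→(4, 2): d=(2,-10) top-left  bias=+0
    (6,0)@(13, 1): e=[-56,0,88] → .  [on edge]
    (5,1)@(11, 3): e=[-40,0,72] → .  [on edge]
    (2,2)@(5, 5): e=[0,16,16] → .  [on edge]
    (4,2)@(9, 5): e=[-24,0,56] → .  [on edge]
    (1,3)@(3, 7): e=[16,16,0] → X  [on edge]
    (2,3)@(5, 7): e=[4,8,20] → X
    (3,3)@(7, 7): e=[-8,0,40] → .  [on edge]
    (1,4)@(3, 9): e=[20,8,4] → X
    (2,4)@(5, 9): e=[8,0,24] → .  [on edge]
    (1,5)@(3, 11): e=[24,0,8] → .  [on edge]
    (3,5)@(7, 11): e=[0,-16,48] → .  [on edge]
    (0,6)@(1, 13): e=[40,0,-8] → .  [on edge]
  covered (3 px):
    . . . . . . . . . .
    . . . . . . . . . .
    . . . . . . . . . .
    . X X . . . . . . .
    . X . . . . . . . .
    . . . . . . . . . .
    . . . . . . . . . .
T4:
  2·area = 36  (B↔C swapped to make it positive)
  edge (16, 8)→(8, 1): d=(-8,-7) top-left  bias=+0
  edge (8, 1)→(12, 0): d=(4,-1) top-left  bias=+0
  edge (12, 0)→(16, 8): d=(4,8) right/bottom  bias=-1
    (4,0)@(9, 1): e=[7,1,28] → X
    (5,0)@(11, 1): e=[21,3,12] → X
    (6,0)@(13, 1): e=[35,5,-4] → .
    (4,1)@(9, 3): e=[-9,9,36] → .
    (5,1)@(11, 3): e=[5,11,20] → X
    (6,1)@(13, 3): e=[19,13,4] → X
    (7,1)@(15, 3): e=[33,15,-12] → .
    (5,2)@(11, 5): e=[-11,19,28] → .
    (6,2)@(13, 5): e=[3,21,12] → X
    (7,2)@(15, 5): e=[17,23,-4] → .
    (6,3)@(13, 7): e=[-13,29,20] → .
    (7,3)@(15, 7): e=[1,31,4] → X
  covered (6 px):
    . . . . X X . . . .
    . . . . . X X . . .
    . . . . . . X . . .
    . . . . . . . X . .
    . . . . . . . . . .
    . . . . . . . . . .
    . . . . . . . . . .

Answer: [36,12,24]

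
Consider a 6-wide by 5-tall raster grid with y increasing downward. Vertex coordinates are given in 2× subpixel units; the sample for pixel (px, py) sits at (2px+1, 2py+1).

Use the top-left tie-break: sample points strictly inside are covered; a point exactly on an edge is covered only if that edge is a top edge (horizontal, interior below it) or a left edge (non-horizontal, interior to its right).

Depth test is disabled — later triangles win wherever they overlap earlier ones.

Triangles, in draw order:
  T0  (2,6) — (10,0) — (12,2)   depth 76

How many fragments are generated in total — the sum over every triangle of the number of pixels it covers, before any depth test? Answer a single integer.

T0:
  2·area = 28
  edge (2, 6)→(10, 0): d=(8,-6) top-left  bias=+0
  edge (10, 0)→(12, 2): d=(2,2) right/bottom  bias=-1
  edge (12, 2)→(2, 6): d=(-10,4) right/bottom  bias=-1
    (4,0)@(9, 1): e=[2,4,22] → #
    (5,0)@(11, 1): e=[14,0,14] → ·  [on edge]
    (3,1)@(7, 3): e=[6,12,10] → #
    (5,1)@(11, 3): e=[30,4,-6] → ·
    (3,2)@(7, 5): e=[22,16,-10] → ·
    (4,2)@(9, 5): e=[34,12,-18] → ·
  covered (3 px):
    · · · · # ·
    · · · # # ·
    · · · · · ·
    · · · · · ·
    · · · · · ·

Final: 3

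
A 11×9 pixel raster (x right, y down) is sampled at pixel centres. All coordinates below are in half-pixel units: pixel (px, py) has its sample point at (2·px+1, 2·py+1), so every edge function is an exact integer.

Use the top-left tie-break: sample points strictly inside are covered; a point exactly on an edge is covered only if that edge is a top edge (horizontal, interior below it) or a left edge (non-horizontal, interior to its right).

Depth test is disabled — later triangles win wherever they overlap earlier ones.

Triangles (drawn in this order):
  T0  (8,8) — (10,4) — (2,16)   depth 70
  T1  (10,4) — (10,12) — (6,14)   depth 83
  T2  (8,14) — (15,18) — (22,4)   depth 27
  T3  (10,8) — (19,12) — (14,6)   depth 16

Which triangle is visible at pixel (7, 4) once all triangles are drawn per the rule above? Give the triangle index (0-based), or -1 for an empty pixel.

T0:
  2·area = 8  (B↔C swapped to make it positive)
  edge (8, 8)→(2, 16): d=(-6,8) right/bottom  bias=-1
  edge (2, 16)→(10, 4): d=(8,-12) top-left  bias=+0
  edge (10, 4)→(8, 8): d=(-2,4) right/bottom  bias=-1
    (3,4)@(7, 9): e=[2,4,2] → X
    (4,4)@(9, 9): e=[-14,28,-6] → .
    (3,5)@(7, 11): e=[-10,20,-2] → .
  covered (1 px):
    . . . . . . . . . . .
    . . . . . . . . . . .
    . . . . . . . . . . .
    . . . . . . . . . . .
    . . . X . . . . . . .
    . . . . . . . . . . .
    . . . . . . . . . . .
    . . . . . . . . . . .
    . . . . . . . . . . .
T1:
  2·area = 32
  edge (10, 4)→(10, 12): d=(0,8) right/bottom  bias=-1
  edge (10, 12)→(6, 14): d=(-4,2) right/bottom  bias=-1
  edge (6, 14)→(10, 4): d=(4,-10) top-left  bias=+0
    (4,3)@(9, 7): e=[8,22,2] → X
    (5,3)@(11, 7): e=[-8,18,22] → .
    (4,4)@(9, 9): e=[8,14,10] → X
    (5,4)@(11, 9): e=[-8,10,30] → .
    (4,5)@(9, 11): e=[8,6,18] → X
    (5,5)@(11, 11): e=[-8,2,38] → .
    (3,6)@(7, 13): e=[24,2,6] → X
    (4,6)@(9, 13): e=[8,-2,26] → .
    (3,7)@(7, 15): e=[24,-6,14] → .
  covered (4 px):
    . . . . . . . . . . .
    . . . . . . . . . . .
    . . . . . . . . . . .
    . . . . X . . . . . .
    . . . . X . . . . . .
    . . . . X . . . . . .
    . . . X . . . . . . .
    . . . . . . . . . . .
    . . . . . . . . . . .
T2:
  2·area = 126  (B↔C swapped to make it positive)
  edge (8, 14)→(22, 4): d=(14,-10) top-left  bias=+0
  edge (22, 4)→(15, 18): d=(-7,14) right/bottom  bias=-1
  edge (15, 18)→(8, 14): d=(-7,-4) top-left  bias=+0
    (10,2)@(21, 5): e=[4,7,115] → X
    (9,3)@(19, 7): e=[12,21,93] → X
    (10,3)@(21, 7): e=[32,-7,101] → .
    (7,4)@(15, 9): e=[0,63,63] → X  [on edge]
    (8,4)@(17, 9): e=[20,35,71] → X
    (10,4)@(21, 9): e=[60,-21,87] → .
    (6,5)@(13, 11): e=[8,77,41] → X
    (9,5)@(19, 11): e=[68,-7,65] → .
    (5,6)@(11, 13): e=[16,91,19] → X
    (9,6)@(19, 13): e=[96,-21,51] → .
    (5,7)@(11, 15): e=[44,77,5] → X
    (8,7)@(17, 15): e=[104,-7,29] → .
  covered (16 px):
    . . . . . . . . . . .
    . . . . . . . . . . .
    . . . . . . . . . . X
    . . . . . . . . . X .
    . . . . . . . X X X .
    . . . . . . X X X . .
    . . . . . X X X X . .
    . . . . . X X X . . .
    . . . . . . . X . . .
T3:
  2·area = 34  (B↔C swapped to make it positive)
  edge (10, 8)→(14, 6): d=(4,-2) top-left  bias=+0
  edge (14, 6)→(19, 12): d=(5,6) right/bottom  bias=-1
  edge (19, 12)→(10, 8): d=(-9,-4) top-left  bias=+0
    (6,3)@(13, 7): e=[2,11,21] → X
    (7,3)@(15, 7): e=[6,-1,29] → .
    (6,4)@(13, 9): e=[10,21,3] → X
    (7,4)@(15, 9): e=[14,9,11] → X
    (8,4)@(17, 9): e=[18,-3,19] → .
    (6,5)@(13, 11): e=[18,31,-15] → .
    (7,5)@(15, 11): e=[22,19,-7] → .
    (8,5)@(17, 11): e=[26,7,1] → X
    (9,5)@(19, 11): e=[30,-5,9] → .
    (8,6)@(17, 13): e=[34,17,-17] → .
  covered (4 px):
    . . . . . . . . . . .
    . . . . . . . . . . .
    . . . . . . . . . . .
    . . . . . . X . . . .
    . . . . . . X X . . .
    . . . . . . . . X . .
    . . . . . . . . . . .
    . . . . . . . . . . .
    . . . . . . . . . . .

Z-buffer (winner per pixel, '.' = empty):
  . . . . . . . . . . .
  . . . . . . . . . . .
  . . . . . . . . . . 2
  . . . . 1 . 3 . . 2 .
  . . . 0 1 . 3 3 2 2 .
  . . . . 1 . 2 2 3 . .
  . . . 1 . 2 2 2 2 . .
  . . . . . 2 2 2 . . .
  . . . . . . . 2 . . .

Final: 3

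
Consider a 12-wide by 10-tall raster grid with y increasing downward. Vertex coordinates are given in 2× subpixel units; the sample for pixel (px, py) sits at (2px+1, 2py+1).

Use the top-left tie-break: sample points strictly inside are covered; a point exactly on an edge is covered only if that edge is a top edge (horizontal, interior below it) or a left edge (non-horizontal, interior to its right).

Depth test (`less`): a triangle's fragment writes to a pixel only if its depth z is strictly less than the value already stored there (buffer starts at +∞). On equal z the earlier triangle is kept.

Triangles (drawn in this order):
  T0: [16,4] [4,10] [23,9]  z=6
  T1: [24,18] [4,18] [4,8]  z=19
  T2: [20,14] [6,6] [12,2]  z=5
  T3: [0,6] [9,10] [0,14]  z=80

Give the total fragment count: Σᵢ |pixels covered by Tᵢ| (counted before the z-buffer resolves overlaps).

T0:
  2·area = 102  (B↔C swapped to make it positive)
  edge (16, 4)→(23, 9): d=(7,5) right/bottom  bias=-1
  edge (23, 9)→(4, 10): d=(-19,1) right/bottom  bias=-1
  edge (4, 10)→(16, 4): d=(12,-6) top-left  bias=+0
    (7,2)@(15, 5): e=[12,84,6] → #
    (8,2)@(17, 5): e=[2,82,18] → #
    (9,2)@(19, 5): e=[-8,80,30] → ·
    (5,3)@(11, 7): e=[46,50,6] → #
    (6,3)@(13, 7): e=[36,48,18] → #
    (9,3)@(19, 7): e=[6,42,54] → #
    (10,3)@(21, 7): e=[-4,40,66] → ·
    (3,4)@(7, 9): e=[80,16,6] → #
    (4,4)@(9, 9): e=[70,14,18] → #
    (10,4)@(21, 9): e=[10,2,90] → #
    (11,4)@(23, 9): e=[0,0,102] → ·  [on edge]
    (3,5)@(7, 11): e=[94,-22,30] → ·
  covered (15 px):
    · · · · · · · · · · · ·
    · · · · · · · · · · · ·
    · · · · · · · # # · · ·
    · · · · · # # # # # · ·
    · · · # # # # # # # # ·
    · · · · · · · · · · · ·
    · · · · · · · · · · · ·
    · · · · · · · · · · · ·
    · · · · · · · · · · · ·
    · · · · · · · · · · · ·
T1:
  2·area = 200
  edge (24, 18)→(4, 18): d=(-20,0) right/bottom  bias=-1
  edge (4, 18)→(4, 8): d=(0,-10) top-left  bias=+0
  edge (4, 8)→(24, 18): d=(20,10) right/bottom  bias=-1
    (2,4)@(5, 9): e=[180,10,10] → #
    (3,4)@(7, 9): e=[180,30,-10] → ·
    (2,5)@(5, 11): e=[140,10,50] → #
    (3,5)@(7, 11): e=[140,30,30] → #
    (4,5)@(9, 11): e=[140,50,10] → #
    (5,5)@(11, 11): e=[140,70,-10] → ·
    (2,6)@(5, 13): e=[100,10,90] → #
    (5,6)@(11, 13): e=[100,70,30] → #
    (6,6)@(13, 13): e=[100,90,10] → #
    (7,6)@(15, 13): e=[100,110,-10] → ·
    (2,7)@(5, 15): e=[60,10,130] → #
    (7,7)@(15, 15): e=[60,110,30] → #
  covered (25 px):
    · · · · · · · · · · · ·
    · · · · · · · · · · · ·
    · · · · · · · · · · · ·
    · · · · · · · · · · · ·
    · · # · · · · · · · · ·
    · · # # # · · · · · · ·
    · · # # # # # · · · · ·
    · · # # # # # # # · · ·
    · · # # # # # # # # # ·
    · · · · · · · · · · · ·
T2:
  2·area = 104
  edge (20, 14)→(6, 6): d=(-14,-8) top-left  bias=+0
  edge (6, 6)→(12, 2): d=(6,-4) top-left  bias=+0
  edge (12, 2)→(20, 14): d=(8,12) right/bottom  bias=-1
    (5,1)@(11, 3): e=[82,2,20] → #
    (6,1)@(13, 3): e=[98,10,-4] → ·
    (4,2)@(9, 5): e=[38,6,60] → #
    (6,2)@(13, 5): e=[70,22,12] → #
    (7,2)@(15, 5): e=[86,30,-12] → ·
    (4,3)@(9, 7): e=[10,18,76] → #
    (7,3)@(15, 7): e=[58,42,4] → #
    (8,3)@(17, 7): e=[74,50,-20] → ·
    (4,4)@(9, 9): e=[-18,30,92] → ·
    (5,4)@(11, 9): e=[-2,38,68] → ·
    (6,4)@(13, 9): e=[14,46,44] → #
    (8,4)@(17, 9): e=[46,62,-4] → ·
  covered (13 px):
    · · · · · · · · · · · ·
    · · · · · # · · · · · ·
    · · · · # # # · · · · ·
    · · · · # # # # · · · ·
    · · · · · · # # · · · ·
    · · · · · · · # # · · ·
    · · · · · · · · · # · ·
    · · · · · · · · · · · ·
    · · · · · · · · · · · ·
    · · · · · · · · · · · ·
T3:
  2·area = 72
  edge (0, 6)→(9, 10): d=(9,4) right/bottom  bias=-1
  edge (9, 10)→(0, 14): d=(-9,4) right/bottom  bias=-1
  edge (0, 14)→(0, 6): d=(0,-8) top-left  bias=+0
    (0,3)@(1, 7): e=[5,59,8] → #
    (1,3)@(3, 7): e=[-3,51,24] → ·
    (0,4)@(1, 9): e=[23,41,8] → #
    (1,4)@(3, 9): e=[15,33,24] → #
    (2,4)@(5, 9): e=[7,25,40] → #
    (3,4)@(7, 9): e=[-1,17,56] → ·
    (0,5)@(1, 11): e=[41,23,8] → #
    (3,5)@(7, 11): e=[17,-1,56] → ·
    (0,6)@(1, 13): e=[59,5,8] → #
    (1,6)@(3, 13): e=[51,-3,24] → ·
    (2,6)@(5, 13): e=[43,-11,40] → ·
    (0,7)@(1, 15): e=[77,-13,8] → ·
  covered (8 px):
    · · · · · · · · · · · ·
    · · · · · · · · · · · ·
    · · · · · · · · · · · ·
    # · · · · · · · · · · ·
    # # # · · · · · · · · ·
    # # # · · · · · · · · ·
    # · · · · · · · · · · ·
    · · · · · · · · · · · ·
    · · · · · · · · · · · ·
    · · · · · · · · · · · ·

Final: 61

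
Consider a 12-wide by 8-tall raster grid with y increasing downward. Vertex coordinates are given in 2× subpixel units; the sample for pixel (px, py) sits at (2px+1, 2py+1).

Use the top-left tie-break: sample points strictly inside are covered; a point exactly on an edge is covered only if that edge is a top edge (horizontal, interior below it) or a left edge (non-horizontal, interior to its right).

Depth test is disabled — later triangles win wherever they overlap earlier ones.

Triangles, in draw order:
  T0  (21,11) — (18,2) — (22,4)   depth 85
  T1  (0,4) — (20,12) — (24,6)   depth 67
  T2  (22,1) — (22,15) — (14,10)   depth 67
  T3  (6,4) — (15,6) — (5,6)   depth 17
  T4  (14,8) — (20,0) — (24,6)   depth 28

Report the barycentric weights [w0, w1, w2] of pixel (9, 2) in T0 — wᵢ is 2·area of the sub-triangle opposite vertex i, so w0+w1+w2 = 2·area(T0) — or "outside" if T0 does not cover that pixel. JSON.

T0:
  2·area = 30
  edge (21, 11)→(18, 2): d=(-3,-9) top-left  bias=+0
  edge (18, 2)→(22, 4): d=(4,2) right/bottom  bias=-1
  edge (22, 4)→(21, 11): d=(-1,7) right/bottom  bias=-1
    (9,1)@(19, 3): e=[6,2,22] → X
    (10,1)@(21, 3): e=[24,-2,8] → .
    (9,2)@(19, 5): e=[0,10,20] → X  [on edge]
    (10,2)@(21, 5): e=[18,6,6] → X
    (11,2)@(23, 5): e=[36,2,-8] → .
    (9,3)@(19, 7): e=[-6,18,18] → .
    (10,3)@(21, 7): e=[12,14,4] → X
    (11,3)@(23, 7): e=[30,10,-10] → .
    (10,4)@(21, 9): e=[6,22,2] → X
    (11,4)@(23, 9): e=[24,18,-12] → .
    (10,5)@(21, 11): e=[0,30,0] → .  [on edge]
  covered (5 px):
    . . . . . . . . . . . .
    . . . . . . . . . X . .
    . . . . . . . . . X X .
    . . . . . . . . . . X .
    . . . . . . . . . . X .
    . . . . . . . . . . . .
    . . . . . . . . . . . .
    . . . . . . . . . . . .
T1:
  2·area = 152  (B↔C swapped to make it positive)
  edge (0, 4)→(24, 6): d=(24,2) right/bottom  bias=-1
  edge (24, 6)→(20, 12): d=(-4,6) right/bottom  bias=-1
  edge (20, 12)→(0, 4): d=(-20,-8) top-left  bias=+0
    (1,2)@(3, 5): e=[18,130,4] → X
    (2,2)@(5, 5): e=[14,118,20] → X
    (3,2)@(7, 5): e=[10,106,36] → X
    (4,2)@(9, 5): e=[6,94,52] → X
    (5,2)@(11, 5): e=[2,82,68] → X
    (6,2)@(13, 5): e=[-2,70,84] → .
    (1,3)@(3, 7): e=[66,122,-36] → .
    (2,3)@(5, 7): e=[62,110,-20] → .
    (3,3)@(7, 7): e=[58,98,-4] → .
    (4,3)@(9, 7): e=[54,86,12] → X
    (6,3)@(13, 7): e=[46,62,44] → X
    (7,3)@(15, 7): e=[42,50,60] → X
  covered (19 px):
    . . . . . . . . . . . .
    . . . . . . . . . . . .
    . X X X X X . . . . . .
    . . . . X X X X X X X X
    . . . . . . X X X X X .
    . . . . . . . . . X . .
    . . . . . . . . . . . .
    . . . . . . . . . . . .
T2:
  2·area = 112
  edge (22, 1)→(22, 15): d=(0,14) right/bottom  bias=-1
  edge (22, 15)→(14, 10): d=(-8,-5) top-left  bias=+0
  edge (14, 10)→(22, 1): d=(8,-9) top-left  bias=+0
    (10,1)@(21, 3): e=[14,91,7] → X
    (11,1)@(23, 3): e=[-14,101,25] → .
    (9,2)@(19, 5): e=[42,65,5] → X
    (11,2)@(23, 5): e=[-14,85,41] → .
    (8,3)@(17, 7): e=[70,39,3] → X
    (11,3)@(23, 7): e=[-14,69,57] → .
    (7,4)@(15, 9): e=[98,13,1] → X
    (11,4)@(23, 9): e=[-14,53,73] → .
    (7,5)@(15, 11): e=[98,-3,17] → .
    (8,5)@(17, 11): e=[70,7,35] → X
    (11,5)@(23, 11): e=[-14,37,89] → .
    (8,6)@(17, 13): e=[70,-9,51] → .
  covered (15 px):
    . . . . . . . . . . . .
    . . . . . . . . . . X .
    . . . . . . . . . X X .
    . . . . . . . . X X X .
    . . . . . . . X X X X .
    . . . . . . . . X X X .
    . . . . . . . . . X X .
    . . . . . . . . . . . .
T3:
  2·area = 20
  edge (6, 4)→(15, 6): d=(9,2) right/bottom  bias=-1
  edge (15, 6)→(5, 6): d=(-10,0) right/bottom  bias=-1
  edge (5, 6)→(6, 4): d=(1,-2) top-left  bias=+0
    (3,2)@(7, 5): e=[7,10,3] → X
    (4,2)@(9, 5): e=[3,10,7] → X
    (5,2)@(11, 5): e=[-1,10,11] → .
    (3,3)@(7, 7): e=[25,-10,5] → .
    (4,3)@(9, 7): e=[21,-10,9] → .
  covered (2 px):
    . . . . . . . . . . . .
    . . . . . . . . . . . .
    . . . X X . . . . . . .
    . . . . . . . . . . . .
    . . . . . . . . . . . .
    . . . . . . . . . . . .
    . . . . . . . . . . . .
    . . . . . . . . . . . .
T4:
  2·area = 68
  edge (14, 8)→(20, 0): d=(6,-8) top-left  bias=+0
  edge (20, 0)→(24, 6): d=(4,6) right/bottom  bias=-1
  edge (24, 6)→(14, 8): d=(-10,2) right/bottom  bias=-1
    (9,1)@(19, 3): e=[10,18,40] → X
    (10,1)@(21, 3): e=[26,6,36] → X
    (11,1)@(23, 3): e=[42,-6,32] → .
    (8,2)@(17, 5): e=[6,38,24] → X
    (11,2)@(23, 5): e=[54,2,12] → X
    (7,3)@(15, 7): e=[2,58,8] → X
    (9,3)@(19, 7): e=[34,34,0] → .  [on edge]
    (10,3)@(21, 7): e=[50,22,-4] → .
    (11,3)@(23, 7): e=[66,10,-8] → .
    (4,4)@(9, 9): e=[-34,102,0] → .  [on edge]
    (7,4)@(15, 9): e=[14,66,-12] → .
    (8,4)@(17, 9): e=[30,54,-16] → .
  covered (8 px):
    . . . . . . . . . . . .
    . . . . . . . . . X X .
    . . . . . . . . X X X X
    . . . . . . . X X . . .
    . . . . . . . . . . . .
    . . . . . . . . . . . .
    . . . . . . . . . . . .
    . . . . . . . . . . . .

Result: [10,20,0]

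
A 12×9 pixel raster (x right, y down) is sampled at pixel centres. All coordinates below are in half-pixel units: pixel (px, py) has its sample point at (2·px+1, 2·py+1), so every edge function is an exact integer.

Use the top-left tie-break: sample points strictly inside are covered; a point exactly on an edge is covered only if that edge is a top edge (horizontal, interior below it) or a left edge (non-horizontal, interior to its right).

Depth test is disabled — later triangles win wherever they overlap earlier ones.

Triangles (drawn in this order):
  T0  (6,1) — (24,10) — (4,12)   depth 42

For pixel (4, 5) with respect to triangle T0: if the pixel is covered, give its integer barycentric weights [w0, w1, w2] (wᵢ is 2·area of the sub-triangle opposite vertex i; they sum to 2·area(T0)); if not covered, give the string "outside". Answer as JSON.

T0:
  2·area = 216
  edge (6, 1)→(24, 10): d=(18,9) right/bottom  bias=-1
  edge (24, 10)→(4, 12): d=(-20,2) right/bottom  bias=-1
  edge (4, 12)→(6, 1): d=(2,-11) top-left  bias=+0
    (3,1)@(7, 3): e=[27,174,15] → █
    (4,1)@(9, 3): e=[9,170,37] → █
    (5,1)@(11, 3): e=[-9,166,59] → ·
    (3,2)@(7, 5): e=[63,134,19] → █
    (5,2)@(11, 5): e=[27,126,63] → █
    (6,2)@(13, 5): e=[9,122,85] → █
    (7,2)@(15, 5): e=[-9,118,107] → ·
    (2,3)@(5, 7): e=[117,98,1] → █
    (7,3)@(15, 7): e=[27,78,111] → █
    (8,3)@(17, 7): e=[9,74,133] → █
    (9,3)@(19, 7): e=[-9,70,155] → ·
    (2,4)@(5, 9): e=[153,58,5] → █
  covered (27 px):
    · · · · · · · · · · · ·
    · · · █ █ · · · · · · ·
    · · · █ █ █ █ · · · · ·
    · · █ █ █ █ █ █ █ · · ·
    · · █ █ █ █ █ █ █ █ █ ·
    · · █ █ █ █ █ · · · · ·
    · · · · · · · · · · · ·
    · · · · · · · · · · · ·
    · · · · · · · · · · · ·

Answer: [10,53,153]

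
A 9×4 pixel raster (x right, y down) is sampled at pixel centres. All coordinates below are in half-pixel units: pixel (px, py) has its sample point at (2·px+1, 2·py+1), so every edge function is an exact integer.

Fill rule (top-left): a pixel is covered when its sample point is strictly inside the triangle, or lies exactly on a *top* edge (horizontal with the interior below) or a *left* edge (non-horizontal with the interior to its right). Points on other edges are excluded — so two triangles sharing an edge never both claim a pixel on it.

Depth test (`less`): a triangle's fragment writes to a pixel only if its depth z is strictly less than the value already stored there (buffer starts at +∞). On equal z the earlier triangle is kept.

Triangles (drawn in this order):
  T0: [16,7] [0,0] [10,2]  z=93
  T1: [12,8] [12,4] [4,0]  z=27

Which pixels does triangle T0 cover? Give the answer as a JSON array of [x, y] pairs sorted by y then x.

T0:
  2·area = 38
  edge (16, 7)→(0, 0): d=(-16,-7) top-left  bias=+0
  edge (0, 0)→(10, 2): d=(10,2) right/bottom  bias=-1
  edge (10, 2)→(16, 7): d=(6,5) right/bottom  bias=-1
    (1,0)@(3, 1): e=[5,4,29] → #
    (2,0)@(5, 1): e=[19,0,19] → ·  [on edge]
    (1,1)@(3, 3): e=[-27,24,41] → ·
    (3,1)@(7, 3): e=[1,16,21] → #
    (4,1)@(9, 3): e=[15,12,11] → #
    (5,1)@(11, 3): e=[29,8,1] → #
    (6,1)@(13, 3): e=[43,4,-9] → ·
    (7,1)@(15, 3): e=[57,0,-19] → ·  [on edge]
    (3,2)@(7, 5): e=[-31,36,33] → ·
    (4,2)@(9, 5): e=[-17,32,23] → ·
    (5,2)@(11, 5): e=[-3,28,13] → ·
    (6,2)@(13, 5): e=[11,24,3] → #
  covered (5 px):
    · # · · · · · · ·
    · · · # # # · · ·
    · · · · · · # · ·
    · · · · · · · · ·
T1:
  2·area = 32  (B↔C swapped to make it positive)
  edge (12, 8)→(4, 0): d=(-8,-8) top-left  bias=+0
  edge (4, 0)→(12, 4): d=(8,4) right/bottom  bias=-1
  edge (12, 4)→(12, 8): d=(0,4) right/bottom  bias=-1
    (2,0)@(5, 1): e=[0,4,28] → #  [on edge]
    (3,0)@(7, 1): e=[16,-4,20] → ·
    (2,1)@(5, 3): e=[-16,20,28] → ·
    (3,1)@(7, 3): e=[0,12,20] → #  [on edge]
    (4,1)@(9, 3): e=[16,4,12] → #
    (5,1)@(11, 3): e=[32,-4,4] → ·
    (3,2)@(7, 5): e=[-16,28,20] → ·
    (4,2)@(9, 5): e=[0,20,12] → #  [on edge]
    (5,2)@(11, 5): e=[16,12,4] → #
    (6,2)@(13, 5): e=[32,4,-4] → ·
    (4,3)@(9, 7): e=[-16,36,12] → ·
    (5,3)@(11, 7): e=[0,28,4] → #  [on edge]
  covered (6 px):
    · · # · · · · · ·
    · · · # # · · · ·
    · · · · # # · · ·
    · · · · · # · · ·

Final: [[1,0],[3,1],[4,1],[5,1],[6,2]]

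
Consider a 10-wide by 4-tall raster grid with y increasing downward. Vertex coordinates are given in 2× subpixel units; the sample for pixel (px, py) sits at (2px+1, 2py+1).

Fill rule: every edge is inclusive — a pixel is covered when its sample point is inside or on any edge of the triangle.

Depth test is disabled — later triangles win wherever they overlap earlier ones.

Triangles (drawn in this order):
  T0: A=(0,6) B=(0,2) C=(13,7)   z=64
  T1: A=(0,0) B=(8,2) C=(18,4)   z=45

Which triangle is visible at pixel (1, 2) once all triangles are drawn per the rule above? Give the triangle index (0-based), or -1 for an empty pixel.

T0:
  2·area = 52
  edge (0, 6)→(0, 2): d=(0,-4) inclusive
  edge (0, 2)→(13, 7): d=(13,5) inclusive
  edge (13, 7)→(0, 6): d=(-13,-1) inclusive
    (0,1)@(1, 3): e=[4,8,40] → X
    (1,1)@(3, 3): e=[12,-2,42] → .
    (0,2)@(1, 5): e=[4,34,14] → X
    (1,2)@(3, 5): e=[12,24,16] → X
    (2,2)@(5, 5): e=[20,14,18] → X
    (3,2)@(7, 5): e=[28,4,20] → X
    (4,2)@(9, 5): e=[36,-6,22] → .
    (0,3)@(1, 7): e=[4,60,-12] → .
    (1,3)@(3, 7): e=[12,50,-10] → .
    (2,3)@(5, 7): e=[20,40,-8] → .
    (3,3)@(7, 7): e=[28,30,-6] → .
    (6,3)@(13, 7): e=[52,0,0] → X  [on edge]
  covered (6 px):
    . . . . . . . . . .
    X . . . . . . . . .
    X X X X . . . . . .
    . . . . . . X . . .
T1:
  2·area = 4  (B↔C swapped to make it positive)
  edge (0, 0)→(18, 4): d=(18,4) inclusive
  edge (18, 4)→(8, 2): d=(-10,-2) inclusive
  edge (8, 2)→(0, 0): d=(-8,-2) inclusive
    (1,0)@(3, 1): e=[6,0,-2] → .  [on edge]
    (6,1)@(13, 3): e=[2,0,2] → X  [on edge]
    (7,1)@(15, 3): e=[-6,4,6] → .
    (6,2)@(13, 5): e=[38,-20,-14] → .
  covered (1 px):
    . . . . . . . . . .
    . . . . . . X . . .
    . . . . . . . . . .
    . . . . . . . . . .

Z-buffer (winner per pixel, '.' = empty):
  . . . . . . . . . .
  0 . . . . . 1 . . .
  0 0 0 0 . . . . . .
  . . . . . . 0 . . .

Answer: 0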